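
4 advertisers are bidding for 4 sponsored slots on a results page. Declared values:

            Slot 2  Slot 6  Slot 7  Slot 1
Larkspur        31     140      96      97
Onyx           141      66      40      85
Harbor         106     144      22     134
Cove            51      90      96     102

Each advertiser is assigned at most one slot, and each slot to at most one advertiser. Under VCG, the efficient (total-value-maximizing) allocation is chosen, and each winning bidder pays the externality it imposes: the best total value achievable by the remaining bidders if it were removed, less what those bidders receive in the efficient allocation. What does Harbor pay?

Harbor pays $6.

Efficient allocation: Larkspur→Slot 6 ($140), Onyx→Slot 2 ($141), Harbor→Slot 1 ($134), Cove→Slot 7 ($96); total welfare W = $511.
Harbor receives Slot 1 at value $134, so the others get W − 134 = $377.
Without Harbor: best allocation of the remaining 3 bidders over all 4 slots is Larkspur→Slot 6 ($140), Onyx→Slot 2 ($141), Cove→Slot 1 ($102), total $383.
VCG payment = (others' best without Harbor) − (others' welfare with Harbor) = 383 − 377 = $6.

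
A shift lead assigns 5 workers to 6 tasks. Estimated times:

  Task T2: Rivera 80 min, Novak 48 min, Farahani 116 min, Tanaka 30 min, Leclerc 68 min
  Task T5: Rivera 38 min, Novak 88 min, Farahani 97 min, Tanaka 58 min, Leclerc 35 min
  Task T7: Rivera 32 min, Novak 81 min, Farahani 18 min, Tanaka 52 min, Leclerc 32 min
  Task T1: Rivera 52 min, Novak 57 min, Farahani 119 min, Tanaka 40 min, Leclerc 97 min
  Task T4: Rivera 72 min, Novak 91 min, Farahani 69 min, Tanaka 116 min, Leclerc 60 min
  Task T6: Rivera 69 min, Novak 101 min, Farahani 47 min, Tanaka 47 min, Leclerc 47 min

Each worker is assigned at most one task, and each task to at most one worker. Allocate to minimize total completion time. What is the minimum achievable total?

This is a one-to-one assignment (minimum-cost bipartite matching).
Optimal: Rivera→Task T5 (38 min), Novak→Task T1 (57 min), Farahani→Task T7 (18 min), Tanaka→Task T2 (30 min), Leclerc→Task T6 (47 min) — total 38+57+18+30+47 = 190 min.
Column-greedy (each task in turn goes to its cheapest remaining worker) gives 226 min, worse by 36.

Min total: 190 min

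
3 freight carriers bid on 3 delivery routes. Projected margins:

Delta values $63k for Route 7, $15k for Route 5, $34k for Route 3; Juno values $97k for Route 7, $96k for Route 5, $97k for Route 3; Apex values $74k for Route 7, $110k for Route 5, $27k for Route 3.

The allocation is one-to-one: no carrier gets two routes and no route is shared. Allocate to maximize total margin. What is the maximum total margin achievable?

Maximum total: $270k

Treat this as an assignment problem: match each carrier to one route.
Optimal: Delta→Route 7 ($63k), Juno→Route 3 ($97k), Apex→Route 5 ($110k) — total 63+97+110 = $270k.
Max-entry greedy (repeatedly take the single best remaining cell) gives $241k, worse by 29.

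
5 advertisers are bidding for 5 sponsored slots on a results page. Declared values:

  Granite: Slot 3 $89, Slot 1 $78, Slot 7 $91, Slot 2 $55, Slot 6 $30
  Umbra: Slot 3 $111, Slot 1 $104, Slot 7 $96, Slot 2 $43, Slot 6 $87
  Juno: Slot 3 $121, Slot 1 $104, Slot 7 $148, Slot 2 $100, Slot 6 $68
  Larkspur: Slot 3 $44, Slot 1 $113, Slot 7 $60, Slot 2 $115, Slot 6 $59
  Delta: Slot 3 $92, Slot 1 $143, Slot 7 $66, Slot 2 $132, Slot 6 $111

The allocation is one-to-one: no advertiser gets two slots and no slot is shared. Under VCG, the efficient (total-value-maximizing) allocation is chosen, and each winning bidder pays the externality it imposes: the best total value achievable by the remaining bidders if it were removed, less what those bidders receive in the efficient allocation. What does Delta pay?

Delta pays $17.

Efficient allocation: Granite→Slot 3 ($89), Umbra→Slot 6 ($87), Juno→Slot 7 ($148), Larkspur→Slot 2 ($115), Delta→Slot 1 ($143); total welfare W = $582.
Delta receives Slot 1 at value $143, so the others get W − 143 = $439.
Without Delta: best allocation of the remaining 4 bidders over all 5 slots is Granite→Slot 3 ($89), Umbra→Slot 1 ($104), Juno→Slot 7 ($148), Larkspur→Slot 2 ($115), total $456.
VCG payment = (others' best without Delta) − (others' welfare with Delta) = 456 − 439 = $17.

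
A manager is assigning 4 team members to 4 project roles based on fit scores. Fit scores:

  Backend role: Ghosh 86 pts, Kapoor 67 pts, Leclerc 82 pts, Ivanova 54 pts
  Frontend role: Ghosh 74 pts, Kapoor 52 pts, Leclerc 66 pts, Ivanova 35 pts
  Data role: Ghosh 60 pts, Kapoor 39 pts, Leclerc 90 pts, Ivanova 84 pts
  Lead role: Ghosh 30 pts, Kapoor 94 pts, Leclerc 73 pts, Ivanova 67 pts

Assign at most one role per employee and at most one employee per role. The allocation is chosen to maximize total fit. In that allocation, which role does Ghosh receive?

Optimal: Ghosh→Frontend role (74 pts), Kapoor→Lead role (94 pts), Leclerc→Backend role (82 pts), Ivanova→Data role (84 pts) — total 74+94+82+84 = 334 pts.
Next-best assignment: Ghosh→Backend role, Kapoor→Lead role, Leclerc→Frontend role, Ivanova→Data role = 330 pts.
Swapping Ivanova↔Ghosh (Ivanova→Frontend role 35 pts, Ghosh→Data role 60 pts) loses 63.
Checked against all permutations: 334 pts is optimal.
Ghosh's own top role is Backend role (86 pts), but forcing Ghosh→Backend role and reassigning the rest optimally gives only 330 pts — worse by 4.

Ghosh receives Frontend role.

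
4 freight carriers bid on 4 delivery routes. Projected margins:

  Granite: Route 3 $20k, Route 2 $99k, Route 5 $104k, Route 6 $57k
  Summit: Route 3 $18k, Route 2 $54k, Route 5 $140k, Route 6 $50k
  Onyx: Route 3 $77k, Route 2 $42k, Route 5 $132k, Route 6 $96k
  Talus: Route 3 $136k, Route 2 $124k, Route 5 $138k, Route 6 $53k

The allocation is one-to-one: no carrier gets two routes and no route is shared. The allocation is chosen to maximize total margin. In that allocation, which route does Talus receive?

Talus receives Route 3.

Optimal: Granite→Route 2 ($99k), Summit→Route 5 ($140k), Onyx→Route 6 ($96k), Talus→Route 3 ($136k) — total 99+140+96+136 = $471k.
Row-greedy (each carrier in turn takes its best remaining route) gives $390k, worse by 81.
Swapping Summit↔Talus (Summit→Route 3 $18k, Talus→Route 5 $138k) loses 120.
Talus's own top route is Route 5 ($138k), but forcing Talus→Route 5 and reassigning the rest optimally gives only $364k — worse by 107.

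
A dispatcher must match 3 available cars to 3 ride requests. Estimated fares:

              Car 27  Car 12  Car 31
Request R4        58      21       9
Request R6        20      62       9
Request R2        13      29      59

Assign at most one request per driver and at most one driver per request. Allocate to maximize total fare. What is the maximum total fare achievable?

Max total: $179

Optimal: Car 27→Request R4 ($58), Car 12→Request R6 ($62), Car 31→Request R2 ($59) — total 58+62+59 = $179.
Next-best assignment: Car 27→Request R6, Car 12→Request R4, Car 31→Request R2 = $100.
Swapping Car 27↔Car 31 (Car 27→Request R2 $13, Car 31→Request R4 $9) loses 95.
Checked against all permutations: $179 is optimal.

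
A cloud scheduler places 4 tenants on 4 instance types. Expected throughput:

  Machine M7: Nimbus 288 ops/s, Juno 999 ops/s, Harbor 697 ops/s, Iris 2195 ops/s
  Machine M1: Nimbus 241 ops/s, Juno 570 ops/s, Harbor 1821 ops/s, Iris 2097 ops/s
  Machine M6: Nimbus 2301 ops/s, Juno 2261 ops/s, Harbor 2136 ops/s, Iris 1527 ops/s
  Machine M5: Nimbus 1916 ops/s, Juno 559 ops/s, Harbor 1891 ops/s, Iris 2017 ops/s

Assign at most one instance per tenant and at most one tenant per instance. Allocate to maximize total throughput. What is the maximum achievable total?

Maximum total: 8193 ops/s

Optimal: Nimbus→Machine M5 (1916 ops/s), Juno→Machine M6 (2261 ops/s), Harbor→Machine M1 (1821 ops/s), Iris→Machine M7 (2195 ops/s) — total 1916+2261+1821+2195 = 8193 ops/s.
Max-entry greedy (repeatedly take the single best remaining cell) gives 6957 ops/s, worse by 1236.
Swapping Nimbus↔Juno (Nimbus→Machine M6 2301 ops/s, Juno→Machine M5 559 ops/s) loses 1317.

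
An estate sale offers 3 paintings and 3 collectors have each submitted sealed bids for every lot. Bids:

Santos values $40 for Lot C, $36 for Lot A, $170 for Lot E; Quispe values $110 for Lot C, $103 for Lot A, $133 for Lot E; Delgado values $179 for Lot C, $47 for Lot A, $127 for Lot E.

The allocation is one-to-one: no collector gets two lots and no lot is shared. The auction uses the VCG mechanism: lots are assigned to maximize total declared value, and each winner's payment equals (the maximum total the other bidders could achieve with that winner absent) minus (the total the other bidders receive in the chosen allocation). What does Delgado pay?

Efficient allocation: Santos→Lot E ($170), Quispe→Lot A ($103), Delgado→Lot C ($179); total welfare W = $452.
Delgado receives Lot C at value $179, so the others get W − 179 = $273.
Without Delgado: best allocation of the remaining 2 bidders over all 3 lots is Santos→Lot E ($170), Quispe→Lot C ($110), total $280.
VCG payment = (others' best without Delgado) − (others' welfare with Delgado) = 280 − 273 = $7.

Delgado pays $7.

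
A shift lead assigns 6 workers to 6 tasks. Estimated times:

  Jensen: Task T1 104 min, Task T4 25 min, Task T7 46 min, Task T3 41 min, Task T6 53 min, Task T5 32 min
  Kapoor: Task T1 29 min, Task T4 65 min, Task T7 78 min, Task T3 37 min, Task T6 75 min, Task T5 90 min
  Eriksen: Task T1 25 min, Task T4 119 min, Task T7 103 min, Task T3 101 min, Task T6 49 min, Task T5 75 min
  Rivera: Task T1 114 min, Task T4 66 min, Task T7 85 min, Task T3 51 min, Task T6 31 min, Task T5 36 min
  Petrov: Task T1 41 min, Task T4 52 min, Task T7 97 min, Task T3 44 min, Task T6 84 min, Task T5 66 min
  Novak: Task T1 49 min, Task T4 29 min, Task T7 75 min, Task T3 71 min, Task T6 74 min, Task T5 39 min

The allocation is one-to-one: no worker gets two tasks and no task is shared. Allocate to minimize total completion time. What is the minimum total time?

This is the linear assignment problem.
Optimal: Jensen→Task T7 (46 min), Kapoor→Task T3 (37 min), Eriksen→Task T1 (25 min), Rivera→Task T6 (31 min), Petrov→Task T4 (52 min), Novak→Task T5 (39 min) — total 46+37+25+31+52+39 = 230 min.
Min-entry greedy (repeatedly take the single cheapest remaining cell) gives 254 min, worse by 24.

Min total: 230 min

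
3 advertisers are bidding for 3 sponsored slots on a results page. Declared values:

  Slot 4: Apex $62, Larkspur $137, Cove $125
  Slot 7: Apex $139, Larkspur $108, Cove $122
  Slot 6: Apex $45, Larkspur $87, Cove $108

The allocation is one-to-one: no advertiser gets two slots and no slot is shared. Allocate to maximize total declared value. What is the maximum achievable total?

This is the linear assignment problem.
Optimal: Apex→Slot 7 ($139), Larkspur→Slot 4 ($137), Cove→Slot 6 ($108) — total 139+137+108 = $384.
Next-best assignment: Apex→Slot 7, Larkspur→Slot 6, Cove→Slot 4 = $351.
Every other assignment is strictly worse.

Max total: $384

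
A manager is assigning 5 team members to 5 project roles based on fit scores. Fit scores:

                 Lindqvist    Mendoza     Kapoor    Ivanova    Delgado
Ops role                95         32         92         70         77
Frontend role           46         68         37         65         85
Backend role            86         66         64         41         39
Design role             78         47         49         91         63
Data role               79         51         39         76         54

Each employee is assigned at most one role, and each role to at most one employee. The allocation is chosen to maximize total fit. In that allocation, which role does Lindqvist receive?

Lindqvist receives Data role.

Optimal: Lindqvist→Data role (79 pts), Mendoza→Backend role (66 pts), Kapoor→Ops role (92 pts), Ivanova→Design role (91 pts), Delgado→Frontend role (85 pts) — total 79+66+92+91+85 = 413 pts.
Column-greedy (each role in turn goes to its best remaining employee) gives 376 pts, worse by 37.
No other one-to-one assignment exceeds 413 pts.
Lindqvist's own top role is Ops role (95 pts), but forcing Lindqvist→Ops role and reassigning the rest optimally gives only 386 pts — worse by 27.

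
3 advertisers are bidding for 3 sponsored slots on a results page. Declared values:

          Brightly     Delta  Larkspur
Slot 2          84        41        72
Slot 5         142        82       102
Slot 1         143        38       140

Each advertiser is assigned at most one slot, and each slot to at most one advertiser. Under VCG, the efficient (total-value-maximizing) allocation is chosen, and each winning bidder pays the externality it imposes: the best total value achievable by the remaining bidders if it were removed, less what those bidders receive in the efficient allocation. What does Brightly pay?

Brightly pays $41.

Efficient allocation: Brightly→Slot 5 ($142), Delta→Slot 2 ($41), Larkspur→Slot 1 ($140); total welfare W = $323.
Brightly receives Slot 5 at value $142, so the others get W − 142 = $181.
Without Brightly: best allocation of the remaining 2 bidders over all 3 slots is Delta→Slot 5 ($82), Larkspur→Slot 1 ($140), total $222.
VCG payment = (others' best without Brightly) − (others' welfare with Brightly) = 222 − 181 = $41.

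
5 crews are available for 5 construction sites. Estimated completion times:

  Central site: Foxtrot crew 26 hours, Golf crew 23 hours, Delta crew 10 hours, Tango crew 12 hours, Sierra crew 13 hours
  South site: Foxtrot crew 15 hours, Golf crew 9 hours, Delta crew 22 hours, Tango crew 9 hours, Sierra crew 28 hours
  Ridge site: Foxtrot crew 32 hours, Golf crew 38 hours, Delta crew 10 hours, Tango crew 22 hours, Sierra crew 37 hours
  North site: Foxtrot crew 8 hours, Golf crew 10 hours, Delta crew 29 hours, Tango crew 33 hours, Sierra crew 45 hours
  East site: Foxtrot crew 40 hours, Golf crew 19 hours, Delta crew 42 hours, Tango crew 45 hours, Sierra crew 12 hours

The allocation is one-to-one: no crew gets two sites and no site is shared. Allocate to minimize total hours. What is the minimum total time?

Optimal: Foxtrot crew→North site (8 hours), Golf crew→South site (9 hours), Delta crew→Ridge site (10 hours), Tango crew→Central site (12 hours), Sierra crew→East site (12 hours) — total 8+9+10+12+12 = 51 hours.
Column-greedy (each site in turn goes to its cheapest remaining crew) gives 61 hours, worse by 10.
Every other assignment is strictly worse.

Minimum total: 51 hours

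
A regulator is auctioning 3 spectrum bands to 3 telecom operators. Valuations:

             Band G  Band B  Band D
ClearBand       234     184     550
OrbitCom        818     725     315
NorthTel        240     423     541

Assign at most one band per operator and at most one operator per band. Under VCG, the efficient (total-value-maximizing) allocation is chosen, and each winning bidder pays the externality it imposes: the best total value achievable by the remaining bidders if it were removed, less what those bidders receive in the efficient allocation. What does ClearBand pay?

Efficient allocation: ClearBand→Band D ($550M), OrbitCom→Band G ($818M), NorthTel→Band B ($423M); total welfare W = $1791M.
ClearBand receives Band D at value $550M, so the others get W − 550 = $1241M.
Without ClearBand: best allocation of the remaining 2 bidders over all 3 bands is OrbitCom→Band G ($818M), NorthTel→Band D ($541M), total $1359M.
VCG payment = (others' best without ClearBand) − (others' welfare with ClearBand) = 1359 − 1241 = $118M.

ClearBand pays $118M.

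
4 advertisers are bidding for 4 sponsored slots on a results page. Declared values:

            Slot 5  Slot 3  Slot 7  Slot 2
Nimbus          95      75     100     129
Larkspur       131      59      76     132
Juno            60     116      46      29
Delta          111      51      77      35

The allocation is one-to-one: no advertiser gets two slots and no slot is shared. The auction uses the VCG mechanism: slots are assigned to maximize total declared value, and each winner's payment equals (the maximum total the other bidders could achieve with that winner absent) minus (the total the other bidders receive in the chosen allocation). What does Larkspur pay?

Efficient allocation: Nimbus→Slot 7 ($100), Larkspur→Slot 2 ($132), Juno→Slot 3 ($116), Delta→Slot 5 ($111); total welfare W = $459.
Larkspur receives Slot 2 at value $132, so the others get W − 132 = $327.
Without Larkspur: best allocation of the remaining 3 bidders over all 4 slots is Nimbus→Slot 2 ($129), Juno→Slot 3 ($116), Delta→Slot 5 ($111), total $356.
VCG payment = (others' best without Larkspur) − (others' welfare with Larkspur) = 356 − 327 = $29.

Larkspur pays $29.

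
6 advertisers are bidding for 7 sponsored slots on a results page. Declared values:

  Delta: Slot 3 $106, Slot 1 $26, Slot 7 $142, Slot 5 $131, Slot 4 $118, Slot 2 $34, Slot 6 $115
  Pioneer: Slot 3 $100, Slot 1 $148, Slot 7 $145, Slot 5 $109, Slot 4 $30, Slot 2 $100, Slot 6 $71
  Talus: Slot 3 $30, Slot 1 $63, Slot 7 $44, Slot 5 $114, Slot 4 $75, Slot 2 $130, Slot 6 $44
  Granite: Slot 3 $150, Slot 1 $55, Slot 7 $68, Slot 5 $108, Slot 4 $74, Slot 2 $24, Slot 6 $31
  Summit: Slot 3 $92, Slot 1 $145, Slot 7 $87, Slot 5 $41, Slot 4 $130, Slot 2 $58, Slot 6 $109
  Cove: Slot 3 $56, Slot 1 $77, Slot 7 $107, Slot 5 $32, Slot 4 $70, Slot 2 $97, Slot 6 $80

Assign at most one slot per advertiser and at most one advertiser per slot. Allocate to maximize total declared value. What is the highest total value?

Optimal: Delta→Slot 5 ($131), Pioneer→Slot 1 ($148), Talus→Slot 2 ($130), Granite→Slot 3 ($150), Summit→Slot 4 ($130), Cove→Slot 7 ($107) — total 131+148+130+150+130+107 = $796.
Max-entry greedy (repeatedly take the single best remaining cell) gives $780, worse by 16.
Next-best assignment: Delta→Slot 7, Pioneer→Slot 1, Talus→Slot 5, Granite→Slot 3, Summit→Slot 4, Cove→Slot 2 = $781.
No other one-to-one assignment exceeds $796.

Maximum total: $796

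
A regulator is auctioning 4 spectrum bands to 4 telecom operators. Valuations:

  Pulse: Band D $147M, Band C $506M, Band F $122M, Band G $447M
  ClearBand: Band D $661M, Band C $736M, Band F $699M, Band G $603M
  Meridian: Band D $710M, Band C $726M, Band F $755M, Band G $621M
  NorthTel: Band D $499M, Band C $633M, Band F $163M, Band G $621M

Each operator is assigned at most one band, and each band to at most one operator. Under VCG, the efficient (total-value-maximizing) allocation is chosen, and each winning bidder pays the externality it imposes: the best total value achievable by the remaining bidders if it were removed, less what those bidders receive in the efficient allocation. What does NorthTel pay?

NorthTel pays $16M.

Efficient allocation: Pulse→Band C ($506M), ClearBand→Band D ($661M), Meridian→Band F ($755M), NorthTel→Band G ($621M); total welfare W = $2543M.
NorthTel receives Band G at value $621M, so the others get W − 621 = $1922M.
Without NorthTel: best allocation of the remaining 3 bidders over all 4 bands is Pulse→Band G ($447M), ClearBand→Band C ($736M), Meridian→Band F ($755M), total $1938M.
VCG payment = (others' best without NorthTel) − (others' welfare with NorthTel) = 1938 − 1922 = $16M.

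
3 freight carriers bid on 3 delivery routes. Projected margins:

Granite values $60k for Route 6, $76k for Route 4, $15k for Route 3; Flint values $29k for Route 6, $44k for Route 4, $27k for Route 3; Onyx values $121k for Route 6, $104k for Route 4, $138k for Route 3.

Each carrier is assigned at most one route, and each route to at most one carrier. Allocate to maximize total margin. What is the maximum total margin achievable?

Max total: $243k

Optimal: Granite→Route 4 ($76k), Flint→Route 6 ($29k), Onyx→Route 3 ($138k) — total 76+29+138 = $243k.
Column-greedy (each route in turn goes to its best remaining carrier) gives $224k, worse by 19.
Next-best assignment: Granite→Route 6, Flint→Route 4, Onyx→Route 3 = $242k.
Every other assignment is strictly worse.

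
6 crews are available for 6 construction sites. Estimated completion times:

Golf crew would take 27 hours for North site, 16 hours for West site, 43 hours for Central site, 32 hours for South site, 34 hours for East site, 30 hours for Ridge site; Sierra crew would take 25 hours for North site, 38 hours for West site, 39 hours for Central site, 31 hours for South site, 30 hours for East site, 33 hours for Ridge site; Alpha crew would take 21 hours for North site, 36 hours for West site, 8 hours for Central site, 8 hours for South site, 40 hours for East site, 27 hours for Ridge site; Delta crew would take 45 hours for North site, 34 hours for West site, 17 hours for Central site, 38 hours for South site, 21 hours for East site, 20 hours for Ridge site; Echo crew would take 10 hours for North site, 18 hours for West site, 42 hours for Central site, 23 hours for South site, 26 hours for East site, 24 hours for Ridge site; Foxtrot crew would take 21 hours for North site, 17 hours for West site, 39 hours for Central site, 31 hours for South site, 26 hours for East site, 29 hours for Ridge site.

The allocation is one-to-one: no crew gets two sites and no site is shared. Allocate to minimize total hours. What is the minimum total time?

Minimum total: 110 hours

Optimal: Golf crew→West site (16 hours), Sierra crew→East site (30 hours), Alpha crew→South site (8 hours), Delta crew→Central site (17 hours), Echo crew→North site (10 hours), Foxtrot crew→Ridge site (29 hours) — total 16+30+8+17+10+29 = 110 hours.
Column-greedy (each site in turn goes to its cheapest remaining crew) gives 115 hours, worse by 5.
No other one-to-one assignment undercuts 110 hours.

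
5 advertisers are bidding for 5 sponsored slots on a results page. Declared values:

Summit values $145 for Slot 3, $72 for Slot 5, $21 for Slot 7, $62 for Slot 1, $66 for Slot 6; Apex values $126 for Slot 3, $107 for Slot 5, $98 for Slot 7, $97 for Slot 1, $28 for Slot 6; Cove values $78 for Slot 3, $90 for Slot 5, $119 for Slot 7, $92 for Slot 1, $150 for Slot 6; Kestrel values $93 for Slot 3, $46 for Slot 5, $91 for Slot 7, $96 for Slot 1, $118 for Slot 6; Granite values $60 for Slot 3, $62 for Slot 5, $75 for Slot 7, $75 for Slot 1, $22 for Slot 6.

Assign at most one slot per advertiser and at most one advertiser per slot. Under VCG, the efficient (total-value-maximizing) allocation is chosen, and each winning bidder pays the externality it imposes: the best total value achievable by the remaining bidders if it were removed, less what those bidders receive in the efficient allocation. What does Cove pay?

Cove pays $22.

Efficient allocation: Summit→Slot 3 ($145), Apex→Slot 5 ($107), Cove→Slot 6 ($150), Kestrel→Slot 1 ($96), Granite→Slot 7 ($75); total welfare W = $573.
Cove receives Slot 6 at value $150, so the others get W − 150 = $423.
Without Cove: best allocation of the remaining 4 bidders over all 5 slots is Summit→Slot 3 ($145), Apex→Slot 5 ($107), Kestrel→Slot 6 ($118), Granite→Slot 7 ($75), total $445.
VCG payment = (others' best without Cove) − (others' welfare with Cove) = 445 − 423 = $22.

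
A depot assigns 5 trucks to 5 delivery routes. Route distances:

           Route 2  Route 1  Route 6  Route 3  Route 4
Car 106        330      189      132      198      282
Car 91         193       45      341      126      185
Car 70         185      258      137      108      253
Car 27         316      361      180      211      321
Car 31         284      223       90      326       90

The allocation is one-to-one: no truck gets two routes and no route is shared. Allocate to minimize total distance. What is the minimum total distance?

This is the linear assignment problem.
Optimal: Car 106→Route 6 (132 km), Car 91→Route 1 (45 km), Car 70→Route 2 (185 km), Car 27→Route 3 (211 km), Car 31→Route 4 (90 km) — total 132+45+185+211+90 = 663 km.
Min-entry greedy (repeatedly take the single cheapest remaining cell) gives 841 km, worse by 178.
Next-best assignment: Car 106→Route 6, Car 91→Route 1, Car 70→Route 3, Car 27→Route 2, Car 31→Route 4 = 691 km.
Swapping Car 70↔Car 27 (Car 70→Route 3 108 km, Car 27→Route 2 316 km) adds 28.

Minimum total: 663 km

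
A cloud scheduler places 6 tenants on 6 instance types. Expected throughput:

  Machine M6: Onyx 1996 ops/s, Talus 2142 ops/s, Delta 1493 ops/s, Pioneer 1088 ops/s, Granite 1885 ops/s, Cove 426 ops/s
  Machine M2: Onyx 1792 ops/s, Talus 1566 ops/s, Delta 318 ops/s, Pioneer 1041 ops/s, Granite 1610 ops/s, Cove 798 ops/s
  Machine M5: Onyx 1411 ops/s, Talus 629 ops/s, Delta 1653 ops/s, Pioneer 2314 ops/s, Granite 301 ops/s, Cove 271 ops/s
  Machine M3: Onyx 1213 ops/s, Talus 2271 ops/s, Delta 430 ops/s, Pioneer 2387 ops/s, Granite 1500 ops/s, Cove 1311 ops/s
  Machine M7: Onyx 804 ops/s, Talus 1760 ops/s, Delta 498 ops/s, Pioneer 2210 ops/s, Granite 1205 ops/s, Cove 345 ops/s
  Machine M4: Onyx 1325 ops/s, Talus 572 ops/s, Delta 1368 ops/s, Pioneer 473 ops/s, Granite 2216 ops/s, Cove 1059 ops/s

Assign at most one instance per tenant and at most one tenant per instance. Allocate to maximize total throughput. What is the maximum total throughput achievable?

Optimal: Onyx→Machine M2 (1792 ops/s), Talus→Machine M6 (2142 ops/s), Delta→Machine M5 (1653 ops/s), Pioneer→Machine M7 (2210 ops/s), Granite→Machine M4 (2216 ops/s), Cove→Machine M3 (1311 ops/s) — total 1792+2142+1653+2210+2216+1311 = 11324 ops/s.
Column-greedy (each instance in turn goes to its best remaining tenant) gives 9305 ops/s, worse by 2019.

Maximum total: 11324 ops/s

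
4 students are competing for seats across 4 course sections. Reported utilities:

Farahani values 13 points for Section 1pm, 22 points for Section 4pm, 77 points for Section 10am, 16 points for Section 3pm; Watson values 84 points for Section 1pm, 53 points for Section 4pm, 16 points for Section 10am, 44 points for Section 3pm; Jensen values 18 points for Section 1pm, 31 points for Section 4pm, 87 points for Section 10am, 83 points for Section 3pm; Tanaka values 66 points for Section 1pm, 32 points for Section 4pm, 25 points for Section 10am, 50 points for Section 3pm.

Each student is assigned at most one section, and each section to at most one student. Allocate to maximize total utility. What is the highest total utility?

Optimal: Farahani→Section 10am (77 points), Watson→Section 4pm (53 points), Jensen→Section 3pm (83 points), Tanaka→Section 1pm (66 points) — total 77+53+83+66 = 279 points.
Max-entry greedy (repeatedly take the single best remaining cell) gives 243 points, worse by 36.
Every other assignment is strictly worse.

Maximum total: 279 points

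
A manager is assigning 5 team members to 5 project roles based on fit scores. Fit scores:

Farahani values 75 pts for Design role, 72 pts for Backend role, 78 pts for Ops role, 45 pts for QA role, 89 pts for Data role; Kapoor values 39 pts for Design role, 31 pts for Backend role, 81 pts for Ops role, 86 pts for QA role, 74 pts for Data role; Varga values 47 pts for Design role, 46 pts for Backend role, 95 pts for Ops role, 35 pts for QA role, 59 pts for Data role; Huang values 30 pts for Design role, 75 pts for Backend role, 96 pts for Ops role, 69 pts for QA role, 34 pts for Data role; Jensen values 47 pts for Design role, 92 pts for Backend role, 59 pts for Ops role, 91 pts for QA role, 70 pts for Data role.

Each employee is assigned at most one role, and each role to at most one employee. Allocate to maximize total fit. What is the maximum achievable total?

Maximum total: 410 pts

This is the linear assignment problem.
Optimal: Farahani→Design role (75 pts), Kapoor→Data role (74 pts), Varga→Ops role (95 pts), Huang→Backend role (75 pts), Jensen→QA role (91 pts) — total 75+74+95+75+91 = 410 pts.
Column-greedy (each role in turn goes to its best remaining employee) gives 408 pts, worse by 2.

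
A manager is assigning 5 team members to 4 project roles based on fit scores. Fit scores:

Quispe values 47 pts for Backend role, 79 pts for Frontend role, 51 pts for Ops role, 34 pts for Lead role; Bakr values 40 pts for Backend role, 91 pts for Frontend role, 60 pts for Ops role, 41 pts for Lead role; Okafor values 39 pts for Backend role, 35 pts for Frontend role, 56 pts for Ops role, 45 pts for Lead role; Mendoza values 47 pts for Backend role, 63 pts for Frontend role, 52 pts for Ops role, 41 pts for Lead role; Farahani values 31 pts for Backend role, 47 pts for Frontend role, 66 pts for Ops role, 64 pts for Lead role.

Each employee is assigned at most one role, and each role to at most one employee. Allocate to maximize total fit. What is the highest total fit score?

Optimal: Quispe→Backend role (47 pts), Bakr→Frontend role (91 pts), Okafor→Ops role (56 pts), Farahani→Lead role (64 pts) — total 47+91+56+64 = 258 pts.
Row-greedy (each employee in turn takes its best remaining role) gives 231 pts, worse by 27.
Checked against all permutations: 258 pts is optimal.

Max total: 258 pts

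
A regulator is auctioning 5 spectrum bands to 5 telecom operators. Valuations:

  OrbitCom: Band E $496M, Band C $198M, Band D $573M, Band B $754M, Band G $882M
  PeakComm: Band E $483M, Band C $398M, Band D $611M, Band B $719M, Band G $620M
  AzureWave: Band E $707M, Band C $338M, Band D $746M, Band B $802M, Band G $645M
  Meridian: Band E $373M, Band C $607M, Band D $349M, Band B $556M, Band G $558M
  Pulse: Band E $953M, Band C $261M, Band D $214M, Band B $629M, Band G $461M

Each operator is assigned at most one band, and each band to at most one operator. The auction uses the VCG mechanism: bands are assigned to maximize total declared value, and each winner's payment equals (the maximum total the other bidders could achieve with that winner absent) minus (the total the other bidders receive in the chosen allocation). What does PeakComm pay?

Efficient allocation: OrbitCom→Band G ($882M), PeakComm→Band B ($719M), AzureWave→Band D ($746M), Meridian→Band C ($607M), Pulse→Band E ($953M); total welfare W = $3907M.
PeakComm receives Band B at value $719M, so the others get W − 719 = $3188M.
Without PeakComm: best allocation of the remaining 4 bidders over all 5 bands is OrbitCom→Band G ($882M), AzureWave→Band B ($802M), Meridian→Band C ($607M), Pulse→Band E ($953M), total $3244M.
VCG payment = (others' best without PeakComm) − (others' welfare with PeakComm) = 3244 − 3188 = $56M.

PeakComm pays $56M.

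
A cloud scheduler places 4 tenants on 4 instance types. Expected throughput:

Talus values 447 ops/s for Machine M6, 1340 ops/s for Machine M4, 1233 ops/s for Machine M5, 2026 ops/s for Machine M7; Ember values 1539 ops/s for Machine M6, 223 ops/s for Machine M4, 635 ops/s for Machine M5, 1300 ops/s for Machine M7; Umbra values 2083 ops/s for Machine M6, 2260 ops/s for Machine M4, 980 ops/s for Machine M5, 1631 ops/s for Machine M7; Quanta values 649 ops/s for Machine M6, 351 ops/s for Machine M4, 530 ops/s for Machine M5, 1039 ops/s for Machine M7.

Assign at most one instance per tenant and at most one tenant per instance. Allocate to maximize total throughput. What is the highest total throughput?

Treat this as an assignment problem: match each tenant to one instance.
Optimal: Talus→Machine M7 (2026 ops/s), Ember→Machine M6 (1539 ops/s), Umbra→Machine M4 (2260 ops/s), Quanta→Machine M5 (530 ops/s) — total 2026+1539+2260+530 = 6355 ops/s.
Column-greedy (each instance in turn goes to its best remaining tenant) gives 5097 ops/s, worse by 1258.

Maximum total: 6355 ops/s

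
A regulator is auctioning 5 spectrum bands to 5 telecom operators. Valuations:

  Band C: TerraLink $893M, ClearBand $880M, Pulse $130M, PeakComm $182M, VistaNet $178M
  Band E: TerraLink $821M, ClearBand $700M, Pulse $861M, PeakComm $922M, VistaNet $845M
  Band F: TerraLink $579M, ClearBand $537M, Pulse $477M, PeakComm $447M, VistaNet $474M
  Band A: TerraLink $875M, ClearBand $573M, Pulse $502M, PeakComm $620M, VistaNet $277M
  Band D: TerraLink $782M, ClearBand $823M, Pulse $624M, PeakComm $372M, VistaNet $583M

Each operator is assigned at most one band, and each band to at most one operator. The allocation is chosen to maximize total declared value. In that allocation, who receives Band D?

Optimal: TerraLink→Band A ($875M), ClearBand→Band C ($880M), Pulse→Band D ($624M), PeakComm→Band E ($922M), VistaNet→Band F ($474M) — total 875+880+624+922+474 = $3775M.
Max-entry greedy (repeatedly take the single best remaining cell) gives $3614M, worse by 161.
Next-best assignment: TerraLink→Band A, ClearBand→Band C, Pulse→Band F, PeakComm→Band E, VistaNet→Band D = $3737M.
Every other assignment is strictly worse.
Pulse's own top band is Band E ($861M), but forcing Pulse→Band E and reassigning the rest optimally gives only $3671M — worse by 104.

Pulse receives Band D.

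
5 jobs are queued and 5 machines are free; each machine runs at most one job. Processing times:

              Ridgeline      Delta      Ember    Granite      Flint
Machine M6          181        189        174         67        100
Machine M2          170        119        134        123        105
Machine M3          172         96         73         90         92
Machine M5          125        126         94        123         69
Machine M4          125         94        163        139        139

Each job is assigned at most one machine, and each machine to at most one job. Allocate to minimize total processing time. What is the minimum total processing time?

Minimum total: 453 min

Optimal: Ridgeline→Machine M4 (125 min), Delta→Machine M2 (119 min), Ember→Machine M3 (73 min), Granite→Machine M6 (67 min), Flint→Machine M5 (69 min) — total 125+119+73+67+69 = 453 min.
Column-greedy (each machine in turn goes to its cheapest remaining job) gives 464 min, worse by 11.
Next-best assignment: Ridgeline→Machine M5, Delta→Machine M4, Ember→Machine M3, Granite→Machine M6, Flint→Machine M2 = 464 min.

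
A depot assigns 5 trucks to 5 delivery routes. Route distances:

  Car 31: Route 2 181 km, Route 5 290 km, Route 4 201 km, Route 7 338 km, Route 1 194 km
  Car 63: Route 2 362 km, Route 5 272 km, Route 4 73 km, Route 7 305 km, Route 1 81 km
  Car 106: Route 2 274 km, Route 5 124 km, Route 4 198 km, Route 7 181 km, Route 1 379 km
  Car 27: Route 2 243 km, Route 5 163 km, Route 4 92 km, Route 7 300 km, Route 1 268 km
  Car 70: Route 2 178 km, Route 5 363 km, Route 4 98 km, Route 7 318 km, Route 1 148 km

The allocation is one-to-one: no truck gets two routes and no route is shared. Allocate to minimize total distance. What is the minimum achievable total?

Min total: 704 km

Optimal: Car 31→Route 2 (181 km), Car 63→Route 1 (81 km), Car 106→Route 7 (181 km), Car 27→Route 5 (163 km), Car 70→Route 4 (98 km) — total 181+81+181+163+98 = 704 km.
Min-entry greedy (repeatedly take the single cheapest remaining cell) gives 826 km, worse by 122.
Swapping Car 27↔Car 70 (Car 27→Route 4 92 km, Car 70→Route 5 363 km) adds 194.
No other one-to-one assignment undercuts 704 km.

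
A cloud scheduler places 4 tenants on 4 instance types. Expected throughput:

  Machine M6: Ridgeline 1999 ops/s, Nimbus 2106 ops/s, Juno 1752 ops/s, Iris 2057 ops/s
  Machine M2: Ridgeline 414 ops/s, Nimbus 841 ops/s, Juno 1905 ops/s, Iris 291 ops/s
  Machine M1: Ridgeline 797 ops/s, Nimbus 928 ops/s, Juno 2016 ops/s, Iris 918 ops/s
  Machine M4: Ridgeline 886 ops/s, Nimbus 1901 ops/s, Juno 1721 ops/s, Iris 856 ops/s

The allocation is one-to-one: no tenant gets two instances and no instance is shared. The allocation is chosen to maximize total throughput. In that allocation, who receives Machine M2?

Juno receives Machine M2.

Optimal: Ridgeline→Machine M6 (1999 ops/s), Nimbus→Machine M4 (1901 ops/s), Juno→Machine M2 (1905 ops/s), Iris→Machine M1 (918 ops/s) — total 1999+1901+1905+918 = 6723 ops/s.
Row-greedy (each tenant in turn takes its best remaining instance) gives 6207 ops/s, worse by 516.
Swapping Nimbus↔Juno (Nimbus→Machine M2 841 ops/s, Juno→Machine M4 1721 ops/s) loses 1244.
Every other assignment is strictly worse.
Juno's own top instance is Machine M1 (2016 ops/s), but forcing Juno→Machine M1 and reassigning the rest optimally gives only 6388 ops/s — worse by 335.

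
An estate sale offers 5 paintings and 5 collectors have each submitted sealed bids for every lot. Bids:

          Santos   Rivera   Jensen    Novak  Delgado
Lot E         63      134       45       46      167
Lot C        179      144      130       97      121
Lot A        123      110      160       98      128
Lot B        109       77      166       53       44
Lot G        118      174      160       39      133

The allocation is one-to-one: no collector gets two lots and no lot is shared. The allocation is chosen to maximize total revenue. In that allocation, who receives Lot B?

This is the linear assignment problem.
Optimal: Santos→Lot C ($179), Rivera→Lot G ($174), Jensen→Lot B ($166), Novak→Lot A ($98), Delgado→Lot E ($167) — total 179+174+166+98+167 = $784.
Column-greedy (each lot in turn goes to its best remaining collector) gives $622, worse by 162.
Every other assignment is strictly worse.

Jensen receives Lot B.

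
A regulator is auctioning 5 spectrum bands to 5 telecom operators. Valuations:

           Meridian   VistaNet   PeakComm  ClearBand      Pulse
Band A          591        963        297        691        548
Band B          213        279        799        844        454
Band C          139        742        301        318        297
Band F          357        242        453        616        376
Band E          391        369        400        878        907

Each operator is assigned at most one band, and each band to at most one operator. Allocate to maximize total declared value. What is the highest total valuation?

Treat this as an assignment problem: match each operator to one band.
Optimal: Meridian→Band A ($591M), VistaNet→Band C ($742M), PeakComm→Band B ($799M), ClearBand→Band F ($616M), Pulse→Band E ($907M) — total 591+742+799+616+907 = $3655M.
Max-entry greedy (repeatedly take the single best remaining cell) gives $3306M, worse by 349.

Maximum total: $3655M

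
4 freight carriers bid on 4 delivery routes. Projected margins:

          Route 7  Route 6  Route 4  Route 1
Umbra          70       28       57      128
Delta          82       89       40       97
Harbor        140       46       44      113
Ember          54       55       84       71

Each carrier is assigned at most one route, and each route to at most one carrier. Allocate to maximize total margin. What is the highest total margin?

Optimal: Umbra→Route 1 ($128k), Delta→Route 6 ($89k), Harbor→Route 7 ($140k), Ember→Route 4 ($84k) — total 128+89+140+84 = $441k.
Every other assignment is strictly worse.

Maximum total: $441k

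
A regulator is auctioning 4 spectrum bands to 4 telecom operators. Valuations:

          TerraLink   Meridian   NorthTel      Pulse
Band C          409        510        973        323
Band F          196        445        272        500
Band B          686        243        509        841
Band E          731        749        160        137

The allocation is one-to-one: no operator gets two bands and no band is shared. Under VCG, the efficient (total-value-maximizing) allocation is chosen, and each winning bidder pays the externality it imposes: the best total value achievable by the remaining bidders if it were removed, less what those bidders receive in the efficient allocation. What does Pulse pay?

Efficient allocation: TerraLink→Band E ($731M), Meridian→Band F ($445M), NorthTel→Band C ($973M), Pulse→Band B ($841M); total welfare W = $2990M.
Pulse receives Band B at value $841M, so the others get W − 841 = $2149M.
Without Pulse: best allocation of the remaining 3 bidders over all 4 bands is TerraLink→Band B ($686M), Meridian→Band E ($749M), NorthTel→Band C ($973M), total $2408M.
VCG payment = (others' best without Pulse) − (others' welfare with Pulse) = 2408 − 2149 = $259M.

Pulse pays $259M.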